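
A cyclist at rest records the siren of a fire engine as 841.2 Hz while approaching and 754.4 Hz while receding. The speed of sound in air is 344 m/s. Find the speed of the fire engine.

18.7 m/s

f₁/f₂ = (v + v_s)/(v − v_s), so v_s = v · (f₁ − f₂)/(f₁ + f₂).
v_s = 344 × (841.2 − 754.4)/(841.2 + 754.4) = 344 × 86.8/1595.6 ≈ 18.7 m/s.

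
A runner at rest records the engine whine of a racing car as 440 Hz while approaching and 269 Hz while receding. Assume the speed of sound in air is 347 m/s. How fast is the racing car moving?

f₁/f₂ = (v + v_s)/(v − v_s), so v_s = v · (f₁ − f₂)/(f₁ + f₂).
v_s = 347 × (440 − 269)/(440 + 269) = 347 × 171/709 ≈ 84 m/s.

84 m/s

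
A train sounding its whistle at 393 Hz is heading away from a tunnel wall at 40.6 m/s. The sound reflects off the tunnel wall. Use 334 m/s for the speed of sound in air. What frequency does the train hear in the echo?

308 Hz

The tunnel wall receives the sound from a moving source: f₁ = f₀ · v/(v + v_e) = 393 × 334/374.6 ≈ 350 Hz.
On the return leg the train is a moving observer: f₂ = f₁ · (v − v_e)/v = 350 × 293.4/334 ≈ 308 Hz.
Equivalently f₂ = f₀ · (v − v_e)/(v + v_e).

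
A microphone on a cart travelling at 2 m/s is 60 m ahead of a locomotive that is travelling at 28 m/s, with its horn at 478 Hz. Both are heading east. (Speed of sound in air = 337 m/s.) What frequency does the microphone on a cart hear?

The microphone on a cart is ahead, so the locomotive is moving toward it while the microphone on a cart is moving away from the locomotive.
Both move, so f' = f · (v − v_o)/(v − v_s).
f' = 478 × (337 − 2)/(337 − 28) = 478 × 335/309 ≈ 518 Hz.

518 Hz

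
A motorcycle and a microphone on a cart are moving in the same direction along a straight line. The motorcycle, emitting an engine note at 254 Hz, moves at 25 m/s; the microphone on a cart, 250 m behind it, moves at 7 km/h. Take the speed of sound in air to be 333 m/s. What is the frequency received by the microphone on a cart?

238 Hz

7 km/h = 1.944 m/s.
The microphone on a cart is behind, so the motorcycle is moving away from it while the microphone on a cart is moving toward the motorcycle.
General Doppler shift: f' = f · (v + v_o)/(v + v_s).
f' = 254 × (333 + 1.944)/(333 + 25) = 254 × 334.94/358 ≈ 238 Hz.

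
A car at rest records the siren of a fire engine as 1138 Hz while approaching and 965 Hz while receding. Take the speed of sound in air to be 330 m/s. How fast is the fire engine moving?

f₁/f₂ = (v + v_s)/(v − v_s), so v_s = v · (f₁ − f₂)/(f₁ + f₂).
v_s = 330 × (1138 − 965)/(1138 + 965) = 330 × 173/2103 ≈ 27 m/s.

27 m/s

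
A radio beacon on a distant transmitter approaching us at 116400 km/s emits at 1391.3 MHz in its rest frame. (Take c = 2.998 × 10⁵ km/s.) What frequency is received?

2095.9 MHz

β = v/c = 116400/299800 = 0.3883.
Relativistic Doppler for frequency: f' = f₀ · √((1 + β)/(1 − β)).
f' = 1391.3 × √(1.3883/0.6117) = 1391.3 × 1.50644 ≈ 2095.9 MHz.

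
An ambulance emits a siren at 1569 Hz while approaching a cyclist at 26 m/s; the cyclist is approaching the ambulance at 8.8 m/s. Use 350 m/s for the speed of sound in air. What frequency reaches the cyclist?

With source approaching and observer approaching, f' = f · (v + v_o)/(v − v_s).
f' = 1569 × (350 + 8.8)/(350 − 26) = 1569 × 358.8/324 ≈ 1738 Hz.

1738 Hz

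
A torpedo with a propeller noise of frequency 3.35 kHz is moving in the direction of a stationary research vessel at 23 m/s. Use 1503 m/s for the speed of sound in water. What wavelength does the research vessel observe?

44.2 cm

Moving source, stationary observer: f' = f · v/(v − v_s) since the source is approaching.
f' = 3.35 × 1503/(1503 − 23) ≈ 3.40 kHz.
λ' = v/f' = 1503/3402.06 ≈ 44.2 cm.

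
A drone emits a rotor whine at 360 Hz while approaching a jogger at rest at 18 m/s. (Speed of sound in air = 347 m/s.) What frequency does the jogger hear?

With the source moving toward a stationary observer, f' = f · v/(v − v_s).
f' = 360 × 347/(347 − 18) = 360 × 347/329 ≈ 380 Hz.

380 Hz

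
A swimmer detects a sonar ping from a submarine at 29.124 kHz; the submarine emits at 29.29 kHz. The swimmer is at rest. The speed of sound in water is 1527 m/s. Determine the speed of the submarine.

8.7 m/s

f' < f, so the submarine is receding.
f' = f · v/(v + v_s) ⇒ v_s = v · |1 − f/f'|.
v_s = 1527 × |1 − 29.29/29.124| = 1527 × 0.0057 ≈ 8.7 m/s.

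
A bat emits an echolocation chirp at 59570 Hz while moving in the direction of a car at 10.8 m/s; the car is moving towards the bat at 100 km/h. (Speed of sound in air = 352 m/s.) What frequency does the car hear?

100 km/h = 27.78 m/s.
General Doppler shift: f' = f · (v + v_o)/(v − v_s).
f' = 59570 × (352 + 27.78)/(352 − 10.8) = 59570 × 379.78/341.2 ≈ 66305 Hz.

66305 Hz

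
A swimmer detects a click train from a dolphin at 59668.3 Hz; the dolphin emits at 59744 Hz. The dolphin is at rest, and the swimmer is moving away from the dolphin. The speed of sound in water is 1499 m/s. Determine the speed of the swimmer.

1.90 m/s

f' = f · (v − v_o)/v ⇒ v_o = v · |f'/f − 1|.
v_o = 1499 × |59668.3/59744 − 1| = 1499 × 0.001267 ≈ 1.90 m/s.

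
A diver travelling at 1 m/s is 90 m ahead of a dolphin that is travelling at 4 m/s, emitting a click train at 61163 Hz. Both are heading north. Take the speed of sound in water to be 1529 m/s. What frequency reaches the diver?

61283 Hz

The diver is ahead, so the dolphin is moving toward it while the diver is moving away from the dolphin.
Both move, so f' = f · (v − v_o)/(v − v_s).
f' = 61163 × (1529 − 1)/(1529 − 4) = 61163 × 1528/1525 ≈ 61283 Hz.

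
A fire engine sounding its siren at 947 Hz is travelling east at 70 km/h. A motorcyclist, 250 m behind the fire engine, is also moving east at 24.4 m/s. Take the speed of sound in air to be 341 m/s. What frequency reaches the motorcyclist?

70 km/h = 19.44 m/s.
The motorcyclist is behind, so the fire engine is moving away from it while the motorcyclist is moving toward the fire engine.
Both move, so f' = f · (v + v_o)/(v + v_s).
f' = 947 × (341 + 24.4)/(341 + 19.44) = 947 × 365.4/360.44 ≈ 960 Hz.

960 Hz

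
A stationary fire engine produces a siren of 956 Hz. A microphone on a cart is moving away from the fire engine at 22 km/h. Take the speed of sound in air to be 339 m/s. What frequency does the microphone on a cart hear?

22 km/h = 6.111 m/s.
Moving observer, stationary source: f' = f · (v − v_o)/v.
f' = 956 × (339 − 6.111)/339 = 956 × 332.89/339 ≈ 939 Hz.

939 Hz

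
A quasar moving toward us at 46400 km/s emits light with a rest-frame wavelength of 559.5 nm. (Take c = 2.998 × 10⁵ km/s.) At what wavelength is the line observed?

478.7 nm

β = v/c = 46400/299800 = 0.1548.
Relativistic Doppler for wavelength: λ' = λ₀ · √((1 − β)/(1 + β)).
λ' = 559.5 × √(0.8452/1.1548) = 559.5 × 0.85554 ≈ 478.7 nm.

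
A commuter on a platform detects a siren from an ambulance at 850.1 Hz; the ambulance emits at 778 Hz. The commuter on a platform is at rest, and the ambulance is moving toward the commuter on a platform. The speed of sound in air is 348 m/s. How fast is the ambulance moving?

30 m/s

f' = f · v/(v − v_s) ⇒ v_s = v · |1 − f/f'|.
v_s = 348 × |1 − 778/850.1| = 348 × 0.08481 ≈ 30 m/s.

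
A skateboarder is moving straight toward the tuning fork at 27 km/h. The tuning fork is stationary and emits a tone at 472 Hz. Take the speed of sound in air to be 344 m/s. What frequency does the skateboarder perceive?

27 km/h = 7.5 m/s.
Only the observer moves, toward the source, so f' = f · (v + v_o)/v.
f' = 472 × (344 + 7.5)/344 = 472 × 351.5/344 ≈ 482 Hz.

482 Hz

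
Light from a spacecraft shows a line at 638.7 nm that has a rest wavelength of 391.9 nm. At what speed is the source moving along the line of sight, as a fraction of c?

0.453

λ'/λ₀ = 1.6298 > 1 (redshift), so the source is receding.
λ'/λ₀ = √((1 + β)/(1 − β)) for a receding source ⇒ β = (r² − 1)/(r² + 1) with r = λ'/λ₀.
β = (2.6561 − 1)/(2.6561 + 1) ≈ 0.453.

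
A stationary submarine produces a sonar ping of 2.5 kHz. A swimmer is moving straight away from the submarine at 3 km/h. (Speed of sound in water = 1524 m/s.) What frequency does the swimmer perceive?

2.50 kHz

3 km/h = 0.8333 m/s.
Moving observer, stationary source: f' = f · (v − v_o)/v.
f' = 2.5 × (1524 − 0.8333)/1524 = 2.5 × 1523.2/1524 ≈ 2.50 kHz.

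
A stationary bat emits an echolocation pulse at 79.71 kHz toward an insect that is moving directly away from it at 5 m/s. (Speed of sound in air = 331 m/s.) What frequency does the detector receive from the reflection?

77.3 kHz

The insect first receives the wave as a moving observer: f₁ = f₀ · (v − u)/v = 79.71 × (331 − 5)/331 ≈ 78.5 kHz.
The reflection then acts as a moving source: f₂ = f₁ · v/(v + u) ≈ 77.3 kHz.
Equivalently f₂ = f₀ · (v − u)/(v + u).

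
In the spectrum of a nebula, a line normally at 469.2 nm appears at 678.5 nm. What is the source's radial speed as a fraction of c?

λ'/λ₀ = 1.4461 > 1 (redshift), so the source is receding.
λ'/λ₀ = √((1 + β)/(1 − β)) for a receding source ⇒ β = (r² − 1)/(r² + 1) with r = λ'/λ₀.
β = (2.0911 − 1)/(2.0911 + 1) ≈ 0.353.

0.353c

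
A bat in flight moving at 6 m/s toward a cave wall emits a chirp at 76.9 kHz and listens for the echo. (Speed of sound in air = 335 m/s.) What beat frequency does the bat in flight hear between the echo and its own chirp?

2805 Hz

The cave wall receives the sound from a moving source: f₁ = f₀ · v/(v − v_e) = 76.9 × 335/329 ≈ 78.30 kHz.
On the return leg the bat in flight is a moving observer: f₂ = f₁ · (v + v_e)/v = 78.30 × 341/335 ≈ 79.70 kHz.
Equivalently f₂ = f₀ · (v + v_e)/(v − v_e).
Beat against the emitted tone (with f₀ = 76900 Hz): |f₂ − f₀| = 2v_e·f₀/(v − v_e) = 2 × 6 × 76900/329 ≈ 2805 Hz.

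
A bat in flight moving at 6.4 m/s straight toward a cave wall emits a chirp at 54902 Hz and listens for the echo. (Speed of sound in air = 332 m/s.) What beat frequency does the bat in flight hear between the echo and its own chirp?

2158 Hz

The cave wall receives the sound from a moving source: f₁ = f₀ · v/(v − v_e) = 54902 × 332/325.6 ≈ 55981 Hz.
On the return leg the bat in flight is a moving observer: f₂ = f₁ · (v + v_e)/v = 55981 × 338.4/332 ≈ 57060 Hz.
Equivalently f₂ = f₀ · (v + v_e)/(v − v_e).
Beat against the emitted tone: |f₂ − f₀| = 2v_e·f₀/(v − v_e) = 2 × 6.4 × 54902/325.6 ≈ 2158 Hz.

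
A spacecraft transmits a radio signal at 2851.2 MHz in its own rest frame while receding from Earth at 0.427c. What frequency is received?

Relativistic Doppler for frequency: f' = f₀ · √((1 − β)/(1 + β)).
f' = 2851.2 × √(0.5730/1.4270) = 2851.2 × 0.63367 ≈ 1806.7 MHz.

1806.7 MHz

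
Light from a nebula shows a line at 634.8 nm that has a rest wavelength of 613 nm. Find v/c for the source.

0.035

λ'/λ₀ = 1.0356 > 1 (redshift), so the source is receding.
λ'/λ₀ = √((1 + β)/(1 − β)) for a receding source ⇒ β = (r² − 1)/(r² + 1) with r = λ'/λ₀.
β = (1.0724 − 1)/(1.0724 + 1) ≈ 0.035.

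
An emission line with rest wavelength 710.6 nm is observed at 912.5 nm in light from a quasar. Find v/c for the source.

λ'/λ₀ = 1.2841 > 1 (redshift), so the source is receding.
λ'/λ₀ = √((1 + β)/(1 − β)) for a receding source ⇒ β = (r² − 1)/(r² + 1) with r = λ'/λ₀.
β = (1.6490 − 1)/(1.6490 + 1) ≈ 0.245.

0.245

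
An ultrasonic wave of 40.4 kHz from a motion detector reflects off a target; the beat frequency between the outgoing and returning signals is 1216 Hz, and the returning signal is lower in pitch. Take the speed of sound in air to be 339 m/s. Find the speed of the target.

Double Doppler shift off a moving reflector: f₂ = f₀ · (v + u)/(v − u) (u > 0 toward emitter).
Returning signal is lower, so f₂ = f₀ − Δf = 40400 − 1216 = 39184 Hz.
Rearranging, u = v · (f₂ − f₀)/(f₂ + f₀) = 339 × -1216/79584 ≈ -5.2 m/s.
So the target is moving at 5.2 m/s away from the emitter.

5.2 m/s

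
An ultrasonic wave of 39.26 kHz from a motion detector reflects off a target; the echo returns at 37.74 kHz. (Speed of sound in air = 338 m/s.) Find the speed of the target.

Double Doppler shift off a moving reflector: f₂ = f₀ · (v + u)/(v − u) (u > 0 toward emitter).
Rearranging, u = v · (f₂ − f₀)/(f₂ + f₀) = 338 × -1.52/77.00 ≈ -6.7 m/s.
So the target is moving at 6.7 m/s away from the emitter.

6.7 m/s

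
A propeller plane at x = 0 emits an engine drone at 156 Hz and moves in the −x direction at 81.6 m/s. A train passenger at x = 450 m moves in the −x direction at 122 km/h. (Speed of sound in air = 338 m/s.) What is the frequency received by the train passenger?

138 Hz

122 km/h = 33.89 m/s.
The observer lies on the +x side, so the source is heading away from the observer and the observer is heading toward the source.
General Doppler shift: f' = f · (v + v_o)/(v + v_s).
f' = 156 × (338 + 33.89)/(338 + 81.6) = 156 × 371.89/419.6 ≈ 138 Hz.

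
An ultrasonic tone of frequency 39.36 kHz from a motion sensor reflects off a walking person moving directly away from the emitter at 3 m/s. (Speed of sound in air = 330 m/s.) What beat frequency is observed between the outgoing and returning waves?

709 Hz

At the walking person (a moving observer), f₁ = f₀ · (v − u)/v = 39.36 × 327/330 ≈ 39.002 kHz.
On reflection it acts as a source moving away from the stationary detector: f₂ = f₁ · v/(v + u) = 39.002 × 330/333 ≈ 38.651 kHz.
Equivalently f₂ = f₀ · (v − u)/(v + u).
Beat frequency (with f₀ = 39360 Hz): |f₂ − f₀| = 2u·f₀/(v + u) = 2 × 3 × 39360/333 ≈ 709 Hz.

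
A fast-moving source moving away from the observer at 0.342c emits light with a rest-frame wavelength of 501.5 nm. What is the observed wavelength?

716.2 nm

Relativistic Doppler for wavelength: λ' = λ₀ · √((1 + β)/(1 − β)).
λ' = 501.5 × √(1.3420/0.6580) = 501.5 × 1.42812 ≈ 716.2 nm.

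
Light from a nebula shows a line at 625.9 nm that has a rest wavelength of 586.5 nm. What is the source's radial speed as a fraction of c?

0.065c

λ'/λ₀ = 1.0672 > 1 (redshift), so the source is receding.
λ'/λ₀ = √((1 + β)/(1 − β)) for a receding source ⇒ β = (r² − 1)/(r² + 1) with r = λ'/λ₀.
β = (1.1389 − 1)/(1.1389 + 1) ≈ 0.065.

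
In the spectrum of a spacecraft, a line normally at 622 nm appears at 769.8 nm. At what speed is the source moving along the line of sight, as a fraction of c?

λ'/λ₀ = 1.2376 > 1 (redshift), so the source is receding.
λ'/λ₀ = √((1 + β)/(1 − β)) for a receding source ⇒ β = (r² − 1)/(r² + 1) with r = λ'/λ₀.
β = (1.5317 − 1)/(1.5317 + 1) ≈ 0.210.

0.210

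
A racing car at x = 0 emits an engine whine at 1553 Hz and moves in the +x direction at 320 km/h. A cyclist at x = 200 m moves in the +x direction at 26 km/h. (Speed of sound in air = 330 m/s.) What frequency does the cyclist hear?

320 km/h = 88.89 m/s; 26 km/h = 7.222 m/s.
The observer lies on the +x side, so the source is heading toward the observer and the observer is heading away from the source.
With source approaching and observer receding, f' = f · (v − v_o)/(v − v_s).
f' = 1553 × (330 − 7.222)/(330 − 88.89) = 1553 × 322.78/241.11 ≈ 2079 Hz.

2079 Hz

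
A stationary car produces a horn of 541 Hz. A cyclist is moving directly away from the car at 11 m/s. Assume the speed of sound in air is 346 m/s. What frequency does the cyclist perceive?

524 Hz

Only the observer moves, away from the source, so f' = f · (v − v_o)/v.
f' = 541 × (346 − 11)/346 = 541 × 335/346 ≈ 524 Hz.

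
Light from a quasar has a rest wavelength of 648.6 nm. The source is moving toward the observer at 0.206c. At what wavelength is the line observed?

Relativistic Doppler for wavelength: λ' = λ₀ · √((1 − β)/(1 + β)).
λ' = 648.6 × √(0.7940/1.2060) = 648.6 × 0.81140 ≈ 526.3 nm.

526.3 nm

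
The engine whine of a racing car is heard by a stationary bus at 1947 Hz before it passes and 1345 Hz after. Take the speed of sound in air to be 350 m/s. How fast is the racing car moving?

64 m/s

f₁/f₂ = (v + v_s)/(v − v_s), so v_s = v · (f₁ − f₂)/(f₁ + f₂).
v_s = 350 × (1947 − 1345)/(1947 + 1345) = 350 × 602/3292 ≈ 64 m/s.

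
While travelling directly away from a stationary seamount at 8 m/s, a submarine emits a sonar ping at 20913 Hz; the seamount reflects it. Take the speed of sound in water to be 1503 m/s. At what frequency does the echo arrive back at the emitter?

20692 Hz

The seamount receives the sound from a moving source: f₁ = f₀ · v/(v + v_e) = 20913 × 1503/1511 ≈ 20802 Hz.
On the return leg the submarine is a moving observer: f₂ = f₁ · (v − v_e)/v = 20802 × 1495/1503 ≈ 20692 Hz.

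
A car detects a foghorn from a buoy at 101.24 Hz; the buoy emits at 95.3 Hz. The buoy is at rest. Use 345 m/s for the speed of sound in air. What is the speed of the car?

21.5 m/s

f' > f, so the car is approaching.
f' = f · (v + v_o)/v ⇒ v_o = v · |f'/f − 1|.
v_o = 345 × |101.24/95.3 − 1| = 345 × 0.06233 ≈ 21.5 m/s.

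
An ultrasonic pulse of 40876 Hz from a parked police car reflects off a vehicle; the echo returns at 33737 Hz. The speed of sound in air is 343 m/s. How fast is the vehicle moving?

Double Doppler shift off a moving reflector: f₂ = f₀ · (v + u)/(v − u) (u > 0 toward emitter).
Rearranging, u = v · (f₂ − f₀)/(f₂ + f₀) = 343 × -7139/74613 ≈ -33 m/s.
So the vehicle is moving at 33 m/s away from the emitter.

33 m/s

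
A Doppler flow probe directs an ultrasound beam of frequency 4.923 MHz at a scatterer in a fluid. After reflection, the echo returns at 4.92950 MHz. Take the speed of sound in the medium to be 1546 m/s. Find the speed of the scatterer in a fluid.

Double Doppler shift off a moving reflector: f₂ = f₀ · (v + u)/(v − u) (u > 0 toward emitter).
Rearranging, u = v · (f₂ − f₀)/(f₂ + f₀) = 1546 × 0.00650/9.85250 ≈ 1.02 m/s.
So the scatterer in a fluid is moving at 1.02 m/s toward the emitter.

1.02 m/s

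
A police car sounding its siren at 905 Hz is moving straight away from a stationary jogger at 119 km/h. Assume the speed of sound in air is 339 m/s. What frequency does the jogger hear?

119 km/h = 33.06 m/s.
Moving source, stationary observer: f' = f · v/(v + v_s) since the source is receding.
f' = 905 × 339/(339 + 33.06) = 905 × 339/372.1 ≈ 825 Hz.

825 Hz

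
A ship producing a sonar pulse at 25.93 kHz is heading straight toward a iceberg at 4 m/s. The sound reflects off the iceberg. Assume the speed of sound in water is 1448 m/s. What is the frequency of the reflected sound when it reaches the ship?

The iceberg receives the sound from a moving source: f₁ = f₀ · v/(v − v_e) = 25.93 × 1448/1444 ≈ 26.0 kHz.
On the return leg the ship is a moving observer: f₂ = f₁ · (v + v_e)/v = 26.0 × 1452/1448 ≈ 26.1 kHz.
Equivalently f₂ = f₀ · (v + v_e)/(v − v_e).

26.1 kHz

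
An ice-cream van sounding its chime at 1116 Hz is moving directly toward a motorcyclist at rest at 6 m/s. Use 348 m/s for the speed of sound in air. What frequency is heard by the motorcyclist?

1136 Hz

Only the source moves, toward the listener, so f' = f · v/(v − v_s).
f' = 1116 × 348/(348 − 6) = 1116 × 348/342 ≈ 1136 Hz.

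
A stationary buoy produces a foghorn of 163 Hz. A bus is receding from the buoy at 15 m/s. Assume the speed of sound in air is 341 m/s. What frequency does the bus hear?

156 Hz

Moving observer, stationary source: f' = f · (v − v_o)/v.
f' = 163 × (341 − 15)/341 = 163 × 326/341 ≈ 156 Hz.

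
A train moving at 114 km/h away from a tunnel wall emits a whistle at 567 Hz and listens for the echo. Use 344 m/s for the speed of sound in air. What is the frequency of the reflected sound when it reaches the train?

471 Hz

114 km/h = 31.67 m/s.
The tunnel wall receives the sound from a moving source: f₁ = f₀ · v/(v + v_e) = 567 × 344/375.67 ≈ 519 Hz.
On the return leg the train is a moving observer: f₂ = f₁ · (v − v_e)/v = 519 × 312.33/344 ≈ 471 Hz.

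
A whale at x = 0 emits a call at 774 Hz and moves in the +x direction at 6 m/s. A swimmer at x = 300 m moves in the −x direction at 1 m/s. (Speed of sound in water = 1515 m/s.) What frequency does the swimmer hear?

778 Hz

The observer lies on the +x side, so the source is heading toward the observer and the observer is heading toward the source.
With source approaching and observer approaching, f' = f · (v + v_o)/(v − v_s).
f' = 774 × (1515 + 1)/(1515 − 6) = 774 × 1516/1509 ≈ 778 Hz.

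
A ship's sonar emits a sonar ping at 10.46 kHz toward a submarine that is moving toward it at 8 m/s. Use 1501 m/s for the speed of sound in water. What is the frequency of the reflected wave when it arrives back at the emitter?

At the submarine (a moving observer), f₁ = f₀ · (v + u)/v = 10.46 × 1509/1501 ≈ 10.52 kHz.
The reflection then acts as a moving source: f₂ = f₁ · v/(v − u) ≈ 10.57 kHz.
Equivalently f₂ = f₀ · (v + u)/(v − u).

10.57 kHz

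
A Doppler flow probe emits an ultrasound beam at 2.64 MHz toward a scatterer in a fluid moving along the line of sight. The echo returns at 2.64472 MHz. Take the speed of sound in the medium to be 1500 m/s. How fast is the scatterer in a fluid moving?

Double Doppler shift off a moving reflector: f₂ = f₀ · (v + u)/(v − u) (u > 0 toward emitter).
Rearranging, u = v · (f₂ − f₀)/(f₂ + f₀) = 1500 × 0.00472/5.28472 ≈ 1.34 m/s.
So the scatterer in a fluid is moving at 1.34 m/s toward the emitter.

1.34 m/s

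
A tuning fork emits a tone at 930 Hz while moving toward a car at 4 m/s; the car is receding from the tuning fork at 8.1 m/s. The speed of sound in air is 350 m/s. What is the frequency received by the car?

Both move, so f' = f · (v − v_o)/(v − v_s).
f' = 930 × (350 − 8.1)/(350 − 4) = 930 × 341.9/346 ≈ 919 Hz.

919 Hz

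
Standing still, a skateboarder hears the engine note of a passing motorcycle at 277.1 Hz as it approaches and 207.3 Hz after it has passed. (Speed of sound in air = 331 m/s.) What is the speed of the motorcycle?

48 m/s

f₁/f₂ = (v + v_s)/(v − v_s), so v_s = v · (f₁ − f₂)/(f₁ + f₂).
v_s = 331 × (277.1 − 207.3)/(277.1 + 207.3) = 331 × 69.8/484.4 ≈ 48 m/s.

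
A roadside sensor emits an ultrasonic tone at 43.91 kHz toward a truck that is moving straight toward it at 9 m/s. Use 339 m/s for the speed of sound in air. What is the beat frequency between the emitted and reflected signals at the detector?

2395 Hz

The truck first receives the wave as a moving observer: f₁ = f₀ · (v + u)/v = 43.91 × (339 + 9)/339 ≈ 45.08 kHz.
On reflection it acts as a source moving toward the stationary detector: f₂ = f₁ · v/(v − u) = 45.08 × 339/330 ≈ 46.31 kHz.
Equivalently f₂ = f₀ · (v + u)/(v − u).
Beat frequency (with f₀ = 43910 Hz): |f₂ − f₀| = 2u·f₀/(v − u) = 2 × 9 × 43910/330 ≈ 2395 Hz.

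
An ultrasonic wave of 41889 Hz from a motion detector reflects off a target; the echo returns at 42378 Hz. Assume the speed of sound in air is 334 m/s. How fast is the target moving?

1.94 m/s

Double Doppler shift off a moving reflector: f₂ = f₀ · (v + u)/(v − u) (u > 0 toward emitter).
Rearranging, u = v · (f₂ − f₀)/(f₂ + f₀) = 334 × 489/84267 ≈ 1.94 m/s.
So the target is moving at 1.94 m/s toward the emitter.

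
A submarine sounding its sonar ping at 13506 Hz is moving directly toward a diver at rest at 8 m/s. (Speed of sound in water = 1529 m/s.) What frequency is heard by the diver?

Moving source, stationary observer: f' = f · v/(v − v_s) since the source is approaching.
f' = 13506 × 1529/(1529 − 8) = 13506 × 1529/1521 ≈ 13577 Hz.

13577 Hz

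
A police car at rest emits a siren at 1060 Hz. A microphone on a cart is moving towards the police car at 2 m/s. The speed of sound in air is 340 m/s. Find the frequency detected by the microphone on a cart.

1066 Hz

Only the observer moves, toward the source, so f' = f · (v + v_o)/v.
f' = 1060 × (340 + 2)/340 = 1060 × 342/340 ≈ 1066 Hz.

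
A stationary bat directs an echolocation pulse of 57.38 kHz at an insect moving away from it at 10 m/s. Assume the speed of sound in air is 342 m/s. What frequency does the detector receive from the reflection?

54.1 kHz

At the insect (a moving observer), f₁ = f₀ · (v − u)/v = 57.38 × 332/342 ≈ 55.7 kHz.
The reflection then acts as a moving source: f₂ = f₁ · v/(v + u) ≈ 54.1 kHz.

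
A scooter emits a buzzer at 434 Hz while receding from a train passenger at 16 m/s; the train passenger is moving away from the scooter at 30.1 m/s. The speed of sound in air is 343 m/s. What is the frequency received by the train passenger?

Both move, so f' = f · (v − v_o)/(v + v_s).
f' = 434 × (343 − 30.1)/(343 + 16) = 434 × 312.9/359 ≈ 378 Hz.

378 Hz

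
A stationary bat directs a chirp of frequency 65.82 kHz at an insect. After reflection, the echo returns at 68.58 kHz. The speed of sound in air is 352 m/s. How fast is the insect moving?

7.2 m/s

Double Doppler shift off a moving reflector: f₂ = f₀ · (v + u)/(v − u) (u > 0 toward emitter).
Rearranging, u = v · (f₂ − f₀)/(f₂ + f₀) = 352 × 2.76/134.40 ≈ 7.2 m/s.
So the insect is moving at 7.2 m/s toward the emitter.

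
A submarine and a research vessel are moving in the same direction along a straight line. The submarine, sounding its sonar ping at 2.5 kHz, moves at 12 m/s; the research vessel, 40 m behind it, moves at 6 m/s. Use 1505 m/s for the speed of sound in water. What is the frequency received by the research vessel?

The research vessel is behind, so the submarine is moving away from it while the research vessel is moving toward the submarine.
Both move, so f' = f · (v + v_o)/(v + v_s).
f' = 2.5 × (1505 + 6)/(1505 + 12) = 2.5 × 1511/1517 ≈ 2.49 kHz.

2.49 kHz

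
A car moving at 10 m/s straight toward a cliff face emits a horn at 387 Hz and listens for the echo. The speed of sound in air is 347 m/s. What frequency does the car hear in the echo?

410 Hz

The cliff face receives the sound from a moving source: f₁ = f₀ · v/(v − v_e) = 387 × 347/337 ≈ 398 Hz.
On the return leg the car is a moving observer: f₂ = f₁ · (v + v_e)/v = 398 × 357/347 ≈ 410 Hz.
Equivalently f₂ = f₀ · (v + v_e)/(v − v_e).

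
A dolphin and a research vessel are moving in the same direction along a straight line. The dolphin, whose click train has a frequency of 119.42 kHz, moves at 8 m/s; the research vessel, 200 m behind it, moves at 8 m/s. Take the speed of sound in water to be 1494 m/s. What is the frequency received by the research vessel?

119.4 kHz

The research vessel is behind, so the dolphin is moving away from it while the research vessel is moving toward the dolphin.
General Doppler shift: f' = f · (v + v_o)/(v + v_s).
f' = 119.42 × (1494 + 8)/(1494 + 8) = 119.42 × 1502/1502 ≈ 119.4 kHz.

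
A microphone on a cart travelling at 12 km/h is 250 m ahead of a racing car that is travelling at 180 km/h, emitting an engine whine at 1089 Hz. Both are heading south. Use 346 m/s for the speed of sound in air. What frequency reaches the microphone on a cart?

1261 Hz

180 km/h = 50 m/s; 12 km/h = 3.333 m/s.
The microphone on a cart is ahead, so the racing car is moving toward it while the microphone on a cart is moving away from the racing car.
With source approaching and observer receding, f' = f · (v − v_o)/(v − v_s).
f' = 1089 × (346 − 3.333)/(346 − 50) = 1089 × 342.67/296 ≈ 1261 Hz.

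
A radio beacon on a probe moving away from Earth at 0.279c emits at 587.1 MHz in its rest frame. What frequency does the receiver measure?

440.8 MHz

Relativistic Doppler for frequency: f' = f₀ · √((1 − β)/(1 + β)).
f' = 587.1 × √(0.7210/1.2790) = 587.1 × 0.75081 ≈ 440.8 MHz.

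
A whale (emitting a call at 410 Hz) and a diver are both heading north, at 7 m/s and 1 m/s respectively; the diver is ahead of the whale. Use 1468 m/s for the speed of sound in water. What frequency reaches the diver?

The diver is ahead, so the whale is moving toward it while the diver is moving away from the whale.
General Doppler shift: f' = f · (v − v_o)/(v − v_s).
f' = 410 × (1468 − 1)/(1468 − 7) = 410 × 1467/1461 ≈ 412 Hz.

412 Hz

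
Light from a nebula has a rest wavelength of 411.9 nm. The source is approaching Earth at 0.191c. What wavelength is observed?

339.5 nm

Relativistic Doppler for wavelength: λ' = λ₀ · √((1 − β)/(1 + β)).
λ' = 411.9 × √(0.8090/1.1910) = 411.9 × 0.82417 ≈ 339.5 nm.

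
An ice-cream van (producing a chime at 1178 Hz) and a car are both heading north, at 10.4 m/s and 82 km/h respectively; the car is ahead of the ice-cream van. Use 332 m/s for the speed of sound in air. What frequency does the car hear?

1133 Hz

82 km/h = 22.78 m/s.
The car is ahead, so the ice-cream van is moving toward it while the car is moving away from the ice-cream van.
Both move, so f' = f · (v − v_o)/(v − v_s).
f' = 1178 × (332 − 22.78)/(332 − 10.4) = 1178 × 309.22/321.6 ≈ 1133 Hz.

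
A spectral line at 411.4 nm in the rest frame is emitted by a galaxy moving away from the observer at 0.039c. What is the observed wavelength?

Relativistic Doppler for wavelength: λ' = λ₀ · √((1 + β)/(1 − β)).
λ' = 411.4 × √(1.0390/0.9610) = 411.4 × 1.03979 ≈ 427.8 nm.

427.8 nm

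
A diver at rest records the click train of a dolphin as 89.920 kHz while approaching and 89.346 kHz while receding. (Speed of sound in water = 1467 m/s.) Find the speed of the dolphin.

4.7 m/s

f₁/f₂ = (v + v_s)/(v − v_s), so v_s = v · (f₁ − f₂)/(f₁ + f₂).
v_s = 1467 × (89.920 − 89.346)/(89.920 + 89.346) = 1467 × 0.574/179.266 ≈ 4.7 m/s.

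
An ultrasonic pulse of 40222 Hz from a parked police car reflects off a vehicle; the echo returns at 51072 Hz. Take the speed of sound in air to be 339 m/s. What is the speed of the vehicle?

40 m/s

Double Doppler shift off a moving reflector: f₂ = f₀ · (v + u)/(v − u) (u > 0 toward emitter).
Rearranging, u = v · (f₂ − f₀)/(f₂ + f₀) = 339 × 10850/91294 ≈ 40 m/s.
So the vehicle is moving at 40 m/s toward the emitter.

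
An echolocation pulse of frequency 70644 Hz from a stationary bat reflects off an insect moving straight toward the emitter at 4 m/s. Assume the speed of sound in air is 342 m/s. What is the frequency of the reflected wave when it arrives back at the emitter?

At the insect (a moving observer), f₁ = f₀ · (v + u)/v = 70644 × 346/342 ≈ 71470 Hz.
On reflection it acts as a source moving toward the stationary detector: f₂ = f₁ · v/(v − u) = 71470 × 342/338 ≈ 72316 Hz.
Equivalently f₂ = f₀ · (v + u)/(v − u).

72316 Hz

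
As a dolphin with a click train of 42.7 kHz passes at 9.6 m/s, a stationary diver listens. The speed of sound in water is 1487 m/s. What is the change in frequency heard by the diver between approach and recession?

0.551 kHz

Approaching: f₁ = f · v/(v − v_s) = 42.7 × 1487/1477.4 ≈ 42.977 kHz.
Receding: f₂ = f · v/(v + v_s) = 42.7 × 1487/1496.6 ≈ 42.426 kHz.
Drop: f₁ − f₂ = 2f·v·v_s/(v² − v_s²) = 2 × 42.7 × 1487 × 9.6/(1487² − 9.6²) ≈ 0.551 kHz.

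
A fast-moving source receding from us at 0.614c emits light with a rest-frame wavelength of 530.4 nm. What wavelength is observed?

Relativistic Doppler for wavelength: λ' = λ₀ · √((1 + β)/(1 − β)).
λ' = 530.4 × √(1.6140/0.3860) = 530.4 × 2.04483 ≈ 1084.6 nm.

1084.6 nm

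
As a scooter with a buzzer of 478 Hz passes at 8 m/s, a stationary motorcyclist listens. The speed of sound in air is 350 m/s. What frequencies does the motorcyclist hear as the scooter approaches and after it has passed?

Approaching: f₁ = f · v/(v − v_s) = 478 × 350/342 ≈ 489 Hz.
Receding: f₂ = f · v/(v + v_s) = 478 × 350/358 ≈ 467 Hz.

489 Hz approaching; 467 Hz receding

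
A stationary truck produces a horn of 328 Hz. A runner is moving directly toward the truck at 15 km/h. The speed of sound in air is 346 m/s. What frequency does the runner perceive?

332 Hz

15 km/h = 4.167 m/s.
Only the observer moves, toward the source, so f' = f · (v + v_o)/v.
f' = 328 × (346 + 4.167)/346 = 328 × 350.17/346 ≈ 332 Hz.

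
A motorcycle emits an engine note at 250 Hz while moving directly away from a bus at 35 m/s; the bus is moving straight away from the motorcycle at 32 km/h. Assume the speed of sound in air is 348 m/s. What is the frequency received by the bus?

221 Hz

32 km/h = 8.889 m/s.
With source receding and observer receding, f' = f · (v − v_o)/(v + v_s).
f' = 250 × (348 − 8.889)/(348 + 35) = 250 × 339.11/383 ≈ 221 Hz.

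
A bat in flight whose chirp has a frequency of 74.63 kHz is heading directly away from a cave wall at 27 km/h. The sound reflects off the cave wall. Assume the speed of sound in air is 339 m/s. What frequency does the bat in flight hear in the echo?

71.4 kHz

27 km/h = 7.5 m/s.
The cave wall receives the sound from a moving source: f₁ = f₀ · v/(v + v_e) = 74.63 × 339/346.5 ≈ 73.0 kHz.
On the return leg the bat in flight is a moving observer: f₂ = f₁ · (v − v_e)/v = 73.0 × 331.5/339 ≈ 71.4 kHz.
Equivalently f₂ = f₀ · (v − v_e)/(v + v_e).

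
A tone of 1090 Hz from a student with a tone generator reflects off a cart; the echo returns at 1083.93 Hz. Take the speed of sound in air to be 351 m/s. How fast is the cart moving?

0.98 m/s

Double Doppler shift off a moving reflector: f₂ = f₀ · (v + u)/(v − u) (u > 0 toward emitter).
Rearranging, u = v · (f₂ − f₀)/(f₂ + f₀) = 351 × -6.07/2173.93 ≈ -0.98 m/s.
So the cart is moving at 0.98 m/s away from the emitter.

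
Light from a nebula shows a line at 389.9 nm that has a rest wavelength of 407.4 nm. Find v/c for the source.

0.044

λ'/λ₀ = 0.9570 < 1 (blueshift), so the source is approaching.
λ'/λ₀ = √((1 − β)/(1 + β)) for an approaching source ⇒ β = (1 − r²)/(1 + r²) with r = λ'/λ₀.
β = (1 − 0.9159)/(1 + 0.9159) ≈ 0.044.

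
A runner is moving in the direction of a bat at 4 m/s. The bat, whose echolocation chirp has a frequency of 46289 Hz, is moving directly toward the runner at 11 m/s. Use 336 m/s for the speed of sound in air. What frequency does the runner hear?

48425 Hz

General Doppler shift: f' = f · (v + v_o)/(v − v_s).
f' = 46289 × (336 + 4)/(336 − 11) = 46289 × 340/325 ≈ 48425 Hz.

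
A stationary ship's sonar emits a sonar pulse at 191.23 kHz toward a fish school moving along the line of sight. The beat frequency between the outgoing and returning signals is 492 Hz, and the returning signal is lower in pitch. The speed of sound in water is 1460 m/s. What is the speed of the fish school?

Double Doppler shift off a moving reflector: f₂ = f₀ · (v + u)/(v − u) (u > 0 toward emitter).
Returning signal is lower, so f₂ = f₀ − Δf = 191230 − 492 = 190738 Hz.
Rearranging, u = v · (f₂ − f₀)/(f₂ + f₀) = 1460 × -492/381968 ≈ -1.88 m/s.
So the fish school is moving at 1.88 m/s away from the emitter.

1.88 m/s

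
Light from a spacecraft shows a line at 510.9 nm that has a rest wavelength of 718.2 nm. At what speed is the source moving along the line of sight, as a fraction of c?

λ'/λ₀ = 0.7114 < 1 (blueshift), so the source is approaching.
λ'/λ₀ = √((1 − β)/(1 + β)) for an approaching source ⇒ β = (1 − r²)/(1 + r²) with r = λ'/λ₀.
β = (1 − 0.5060)/(1 + 0.5060) ≈ 0.328.

0.328c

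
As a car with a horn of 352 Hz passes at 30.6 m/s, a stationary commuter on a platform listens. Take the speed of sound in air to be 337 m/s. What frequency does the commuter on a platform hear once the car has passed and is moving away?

Receding: f₂ = f · v/(v + v_s) = 352 × 337/367.6 ≈ 323 Hz.

323 Hz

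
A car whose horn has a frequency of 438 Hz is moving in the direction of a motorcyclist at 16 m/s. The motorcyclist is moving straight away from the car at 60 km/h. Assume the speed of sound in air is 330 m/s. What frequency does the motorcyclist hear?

60 km/h = 16.67 m/s.
With source approaching and observer receding, f' = f · (v − v_o)/(v − v_s).
f' = 438 × (330 − 16.67)/(330 − 16) = 438 × 313.33/314 ≈ 437 Hz.

437 Hz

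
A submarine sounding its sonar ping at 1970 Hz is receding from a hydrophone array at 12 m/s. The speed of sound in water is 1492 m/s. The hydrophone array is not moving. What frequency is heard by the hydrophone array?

1954 Hz

Only the source moves, away from the listener, so f' = f · v/(v + v_s).
f' = 1970 × 1492/(1492 + 12) = 1970 × 1492/1504 ≈ 1954 Hz.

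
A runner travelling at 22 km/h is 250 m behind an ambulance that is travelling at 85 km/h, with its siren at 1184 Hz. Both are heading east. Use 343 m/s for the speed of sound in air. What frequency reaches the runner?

85 km/h = 23.61 m/s; 22 km/h = 6.111 m/s.
The runner is behind, so the ambulance is moving away from it while the runner is moving toward the ambulance.
Both move, so f' = f · (v + v_o)/(v + v_s).
f' = 1184 × (343 + 6.111)/(343 + 23.61) = 1184 × 349.11/366.61 ≈ 1127 Hz.

1127 Hz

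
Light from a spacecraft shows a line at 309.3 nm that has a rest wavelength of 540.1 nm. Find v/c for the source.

0.506c

λ'/λ₀ = 0.5727 < 1 (blueshift), so the source is approaching.
λ'/λ₀ = √((1 − β)/(1 + β)) for an approaching source ⇒ β = (1 − r²)/(1 + r²) with r = λ'/λ₀.
β = (1 − 0.3280)/(1 + 0.3280) ≈ 0.506.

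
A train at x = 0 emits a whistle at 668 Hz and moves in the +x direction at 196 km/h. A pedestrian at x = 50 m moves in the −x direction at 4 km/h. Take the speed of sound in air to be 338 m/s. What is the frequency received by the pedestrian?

799 Hz

196 km/h = 54.44 m/s; 4 km/h = 1.111 m/s.
The observer lies on the +x side, so the source is heading toward the observer and the observer is heading toward the source.
Both move, so f' = f · (v + v_o)/(v − v_s).
f' = 668 × (338 + 1.111)/(338 − 54.44) = 668 × 339.11/283.56 ≈ 799 Hz.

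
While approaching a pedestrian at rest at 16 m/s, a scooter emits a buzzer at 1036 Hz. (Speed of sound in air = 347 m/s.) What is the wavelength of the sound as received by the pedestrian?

Moving source, stationary observer: f' = f · v/(v − v_s) since the source is approaching.
f' = 1036 × 347/(347 − 16) ≈ 1086 Hz.
λ' = v/f' = 347/1086.08 ≈ 31.9 cm.

31.9 cm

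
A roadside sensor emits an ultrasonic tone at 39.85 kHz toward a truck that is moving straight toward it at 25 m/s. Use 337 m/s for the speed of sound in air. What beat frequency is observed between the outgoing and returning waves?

6386 Hz

At the truck (a moving observer), f₁ = f₀ · (v + u)/v = 39.85 × 362/337 ≈ 42.81 kHz.
The reflection then acts as a moving source: f₂ = f₁ · v/(v − u) ≈ 46.24 kHz.
Equivalently f₂ = f₀ · (v + u)/(v − u).
Beat frequency (with f₀ = 39850 Hz): |f₂ − f₀| = 2u·f₀/(v − u) = 2 × 25 × 39850/312 ≈ 6386 Hz.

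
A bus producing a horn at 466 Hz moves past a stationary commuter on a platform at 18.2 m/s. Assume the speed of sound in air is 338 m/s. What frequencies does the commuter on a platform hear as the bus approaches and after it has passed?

493 Hz approaching; 442 Hz receding

Approaching: f₁ = f · v/(v − v_s) = 466 × 338/319.8 ≈ 493 Hz.
Receding: f₂ = f · v/(v + v_s) = 466 × 338/356.2 ≈ 442 Hz.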